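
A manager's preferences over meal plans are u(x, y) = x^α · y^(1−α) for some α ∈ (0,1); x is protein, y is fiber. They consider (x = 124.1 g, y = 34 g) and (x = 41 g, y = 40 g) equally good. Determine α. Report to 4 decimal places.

Set the two utilities equal: 124.1^α·34^(1−α) = 41^α·40^(1−α).
(124.1/41)^α = (40/34)^(1−α); take logs: α·ln(124.1/41) = (1−α)·ln(40/34), i.e. α·1.1075156 = (1−α)·0.1625189.
With A = 1.1075156 and B = 0.1625189: α·A = (1−α)·B, so α = B/(A+B) = 0.1625189/1.2700345 ≈ 0.1280.

α ≈ 0.1280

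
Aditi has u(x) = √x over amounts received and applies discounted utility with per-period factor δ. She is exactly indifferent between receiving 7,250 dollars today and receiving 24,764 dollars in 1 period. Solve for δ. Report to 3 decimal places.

δ ≈ 0.541

The payoff in 1 period is discounted by δ, so u(7250) = δ·u(24764) and δ = u(7250)/u(24764).
With u(x) = √x: δ = √7250/√24764 = √(7250/24764) = 0.54108.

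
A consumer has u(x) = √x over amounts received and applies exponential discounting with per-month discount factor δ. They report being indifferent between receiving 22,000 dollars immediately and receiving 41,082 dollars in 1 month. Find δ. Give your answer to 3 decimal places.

The payoff in 1 month is discounted by δ, so u(22000) = δ·u(41082) and δ = u(22000)/u(41082).
Since u(x) = √x, δ = √(22000/41082) = 0.73179.

δ ≈ 0.732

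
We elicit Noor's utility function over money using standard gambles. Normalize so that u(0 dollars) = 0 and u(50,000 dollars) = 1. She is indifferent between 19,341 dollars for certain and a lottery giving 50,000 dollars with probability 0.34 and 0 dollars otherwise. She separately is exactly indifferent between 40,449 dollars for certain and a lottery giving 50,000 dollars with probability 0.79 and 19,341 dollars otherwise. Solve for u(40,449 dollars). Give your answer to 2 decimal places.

0.86

From the first indifference, u(19,341 dollars) = 0.34·u(50,000 dollars) + 0.66·u(0 dollars) = 0.34·1 + 0.66·0 = 0.34.
Then u(40,449 dollars) = 0.79·u(50,000 dollars) + 0.21·u(19,341 dollars) = 0.79·1.00 + 0.21·0.34 = 0.8614.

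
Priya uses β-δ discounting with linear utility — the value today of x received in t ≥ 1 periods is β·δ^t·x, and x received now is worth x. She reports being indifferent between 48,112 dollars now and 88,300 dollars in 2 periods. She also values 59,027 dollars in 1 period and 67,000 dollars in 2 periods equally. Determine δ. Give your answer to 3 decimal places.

δ ≈ 0.881

Both payoffs in the second observation are in the future, so β drops out: δ^1·59027 = δ^2·67000 ⇒ δ = 59027/67000 = 0.88100.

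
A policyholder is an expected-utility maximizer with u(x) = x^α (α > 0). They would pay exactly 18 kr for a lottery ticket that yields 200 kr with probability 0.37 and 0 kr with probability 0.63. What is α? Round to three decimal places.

Since u(0) = 0, the lottery's EU is 0.37·200^α.
Indifference: 18^α = 0.37·200^α, so (18/200)^α = 0.37.
α = ln(0.37) / ln(18/200) = -0.994252/-2.407946 ≈ 0.413.

α ≈ 0.413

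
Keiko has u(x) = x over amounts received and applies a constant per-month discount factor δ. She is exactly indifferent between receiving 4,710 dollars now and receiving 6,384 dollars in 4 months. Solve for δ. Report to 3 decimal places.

The payoff in 4 months is discounted by δ^4, so u(4710) = δ^4·u(6384) and δ^4 = u(4710)/u(6384).
With u(x) = x: δ^4 = 4710/6384 = 0.73778.
Taking the 4th root: δ = 0.73778^(1/4) ≈ 0.927.

δ ≈ 0.927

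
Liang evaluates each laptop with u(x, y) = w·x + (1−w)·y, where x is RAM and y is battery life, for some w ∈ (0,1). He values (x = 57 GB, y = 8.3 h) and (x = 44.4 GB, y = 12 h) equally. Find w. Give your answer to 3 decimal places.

w = 0.227

Indifference: w·57 + (1−w)·8.3 = w·44.4 + (1−w)·12.
Collecting terms: w·12.6 = (1−w)·3.7.
Hence w = 3.7/(12.6+3.7) = 3.7/16.3 = 0.227.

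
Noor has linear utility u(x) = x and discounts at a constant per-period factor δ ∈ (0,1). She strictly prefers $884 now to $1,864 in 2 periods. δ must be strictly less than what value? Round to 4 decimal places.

δ < 0.6887

Comparing present values: 884 > δ^2·1864.
Dividing by 1864: δ^2 < 0.47425. Both sides are positive, so the square root keeps the direction.
δ < 0.47425^(1/2) = 0.6887.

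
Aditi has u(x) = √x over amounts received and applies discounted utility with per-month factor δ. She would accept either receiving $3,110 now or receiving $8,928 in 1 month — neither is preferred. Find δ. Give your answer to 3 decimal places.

δ ≈ 0.590

Equating discounted utilities: u(3110) = δ·u(8928) ⇒ δ = u(3110)/u(8928).
Since u(x) = √x, δ = √(3110/8928) = 0.59021.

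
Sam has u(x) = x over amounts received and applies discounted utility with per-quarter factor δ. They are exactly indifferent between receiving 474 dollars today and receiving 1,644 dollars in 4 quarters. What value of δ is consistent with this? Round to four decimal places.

Indifference means u(474) = δ^4 · u(1644), so δ^4 = u(474)/u(1644).
With u(x) = x: δ^4 = 474/1644 = 0.28832.
So δ = 0.28832^(1/4) ≈ 0.7328.

δ ≈ 0.7328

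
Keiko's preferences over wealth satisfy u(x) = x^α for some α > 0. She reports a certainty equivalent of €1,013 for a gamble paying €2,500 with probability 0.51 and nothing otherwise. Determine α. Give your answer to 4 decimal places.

EU(lottery) = 0.51·2500^α + 0.49·0 = 0.51·2500^α.
Indifference: 1013^α = 0.51·2500^α, so (1013/2500)^α = 0.51.
α = ln(0.51) / ln(1013/2500) = -0.6733446/-0.9033745 ≈ 0.7454.

α ≈ 0.7454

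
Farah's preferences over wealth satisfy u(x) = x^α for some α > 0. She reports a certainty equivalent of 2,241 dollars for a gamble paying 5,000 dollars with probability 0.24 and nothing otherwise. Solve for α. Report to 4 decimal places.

The lottery's expected utility is 0.24·u(5000) + 0.76·u(0) = 0.24·5000^α (since u(0) = 0 for α > 0).
Setting u(2241) equal to that: 2241^α = 0.24·5000^α ⇒ (2241/5000)^α = 0.24.
α = ln(0.24) / ln(2241/5000) = -1.4271164/-0.8025157 ≈ 1.7783.

α ≈ 1.7783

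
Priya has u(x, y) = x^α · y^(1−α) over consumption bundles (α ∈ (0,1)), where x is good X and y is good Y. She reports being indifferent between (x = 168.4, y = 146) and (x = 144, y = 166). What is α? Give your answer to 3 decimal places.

α ≈ 0.451

Set the two utilities equal: 168.4^α·146^(1−α) = 144^α·166^(1−α).
Rearrange to (168.4/144)^α = (166/146)^(1−α) and take logs: α·0.156529 = (1−α)·0.128381.
So α/(1−α) = (0.128381)/(0.156529) = 0.820174, and α = 0.820174/1.820174 ≈ 0.451.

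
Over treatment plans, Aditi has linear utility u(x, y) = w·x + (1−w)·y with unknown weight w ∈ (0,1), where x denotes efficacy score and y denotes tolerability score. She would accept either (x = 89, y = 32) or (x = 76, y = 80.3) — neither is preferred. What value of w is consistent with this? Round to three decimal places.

w = 0.788

Equating utilities: w·89 + (1−w)·32 = w·76 + (1−w)·80.3.
Rearranging, 13·w − 48.3·(1−w) = 0.
So w/(1−w) = 48.3/13 = 3.7154, giving w = 48.3/(13+48.3) = 0.788.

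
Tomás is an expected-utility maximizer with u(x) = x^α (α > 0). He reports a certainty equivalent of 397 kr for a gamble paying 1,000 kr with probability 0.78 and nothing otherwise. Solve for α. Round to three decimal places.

Since u(0) = 0, the lottery's EU is 0.78·1000^α.
Setting u(397) equal to that: 397^α = 0.78·1000^α ⇒ (397/1000)^α = 0.78.
Taking logs: α·ln(397/1000) = ln(0.78), so α = -0.248461 / -0.923819 ≈ 0.269.

α ≈ 0.269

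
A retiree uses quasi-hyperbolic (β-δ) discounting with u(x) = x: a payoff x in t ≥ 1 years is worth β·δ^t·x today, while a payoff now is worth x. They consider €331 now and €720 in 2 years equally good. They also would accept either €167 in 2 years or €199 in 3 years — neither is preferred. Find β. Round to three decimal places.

β ≈ 0.653

Both payoffs in the second observation are in the future, so β drops out: δ^2·167 = δ^3·199 ⇒ δ = 167/199 = 0.83920.
Substituting δ into 331 = β·δ^2·720: β = 331/(507.060) ≈ 0.653.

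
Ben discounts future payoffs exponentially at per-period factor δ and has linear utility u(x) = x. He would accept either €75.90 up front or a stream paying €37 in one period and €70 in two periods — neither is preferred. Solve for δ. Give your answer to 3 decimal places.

Equating present values: 75.90 = 37δ + 70δ².
So 70δ² + 37δ − 75.90 = 0.
By the quadratic formula (taking the positive root), δ = (−37 + √22621.00) / 140 ≈ 0.810.

δ ≈ 0.810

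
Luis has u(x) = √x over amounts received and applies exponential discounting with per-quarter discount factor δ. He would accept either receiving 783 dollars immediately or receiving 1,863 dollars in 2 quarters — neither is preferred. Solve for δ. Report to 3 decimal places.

Indifference means u(783) = δ^2 · u(1863), so δ^2 = u(783)/u(1863).
With u(x) = √x: δ^2 = √783/√1863 = √(783/1863) = 0.64830.
Hence δ = (0.64830)^(1/2) = 0.80517.

δ ≈ 0.805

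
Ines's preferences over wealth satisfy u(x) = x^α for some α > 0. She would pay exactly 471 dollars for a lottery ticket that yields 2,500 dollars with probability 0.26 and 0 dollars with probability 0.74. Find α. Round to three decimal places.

The lottery's expected utility is 0.26·u(2500) + 0.74·u(0) = 0.26·2500^α (since u(0) = 0 for α > 0).
Equating: 471^α = 0.26·2500^α, i.e. 0.1884^α = 0.26.
α = ln(0.26) / ln(471/2500) = -1.347074/-1.669188 ≈ 0.807.

α ≈ 0.807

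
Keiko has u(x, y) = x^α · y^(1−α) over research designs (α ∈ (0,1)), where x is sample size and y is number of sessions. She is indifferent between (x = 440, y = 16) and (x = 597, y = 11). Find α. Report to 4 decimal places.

Indifference: 440^α · 16^(1−α) = 597^α · 11^(1−α).
Taking logs: α·ln 440 + (1−α)·ln 16 = α·ln 597 + (1−α)·ln 11, i.e. α·-0.3051424 = (1−α)·-0.3746934.
So α/(1−α) = (-0.3746934)/(-0.3051424) = 1.2279296, and α = 1.2279296/2.2279296 ≈ 0.5512.

α ≈ 0.5512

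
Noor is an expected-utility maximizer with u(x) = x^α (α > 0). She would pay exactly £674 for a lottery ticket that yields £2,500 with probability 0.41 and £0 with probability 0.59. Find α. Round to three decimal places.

α ≈ 0.680

EU(lottery) = 0.41·2500^α + 0.59·0 = 0.41·2500^α.
Indifference: 674^α = 0.41·2500^α, so (674/2500)^α = 0.41.
α = ln(0.41) / ln(674/2500) = -0.891598/-1.310816 ≈ 0.680.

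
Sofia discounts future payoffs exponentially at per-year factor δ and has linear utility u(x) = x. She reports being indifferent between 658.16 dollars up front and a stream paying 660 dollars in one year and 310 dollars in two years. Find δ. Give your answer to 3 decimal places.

δ ≈ 0.740

Present value of the stream is 660·δ + 310·δ². Indifference gives 660δ + 310δ² = 658.16.
Rearranged: 310δ² + 660δ − 658.16 = 0.
δ = (−660 + √(660² + 4·310·658.16)) / (2·310) = (−660 + √1251718.40) / 620 ≈ 0.740.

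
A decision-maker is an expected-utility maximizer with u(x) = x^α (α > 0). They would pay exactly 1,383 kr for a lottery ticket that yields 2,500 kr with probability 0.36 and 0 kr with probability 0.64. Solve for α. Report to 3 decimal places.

The lottery's expected utility is 0.36·u(2500) + 0.64·u(0) = 0.36·2500^α (since u(0) = 0 for α > 0).
Setting u(1383) equal to that: 1383^α = 0.36·2500^α ⇒ (1383/2500)^α = 0.36.
α = ln(0.36) / ln(1383/2500) = -1.021651/-0.592036 ≈ 1.726.

α ≈ 1.726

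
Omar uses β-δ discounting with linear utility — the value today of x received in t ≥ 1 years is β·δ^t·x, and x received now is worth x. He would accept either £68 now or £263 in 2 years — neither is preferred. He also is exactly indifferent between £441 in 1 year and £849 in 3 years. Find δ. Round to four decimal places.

δ ≈ 0.7207

Both payoffs in the second observation are in the future, so β drops out: δ^1·441 = δ^3·849 ⇒ δ^2 = 441/849 = 0.51943, so δ = 0.72072.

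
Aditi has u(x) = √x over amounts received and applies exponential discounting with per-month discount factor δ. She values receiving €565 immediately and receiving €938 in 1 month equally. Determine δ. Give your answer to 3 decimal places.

Indifference means u(565) = δ · u(938), so δ = u(565)/u(938).
Since u(x) = √x, δ = √(565/938) = 0.77611.

δ ≈ 0.776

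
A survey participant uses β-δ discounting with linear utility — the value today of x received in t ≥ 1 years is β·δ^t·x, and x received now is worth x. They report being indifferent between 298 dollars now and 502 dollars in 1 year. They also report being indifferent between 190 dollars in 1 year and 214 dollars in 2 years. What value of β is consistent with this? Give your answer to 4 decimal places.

β ≈ 0.6686

From the later pair, β·δ^1·190 = β·δ^2·214; dividing through, δ = 190/214 = 0.88785.
The first indifference: 298 = β·δ·502, so β = 298/(δ·502) = 298/(0.88785·502) ≈ 0.6686.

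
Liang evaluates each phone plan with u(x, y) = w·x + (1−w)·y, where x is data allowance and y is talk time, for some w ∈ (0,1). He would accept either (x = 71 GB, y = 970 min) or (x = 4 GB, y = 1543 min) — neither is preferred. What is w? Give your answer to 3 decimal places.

Indifference: w·71 + (1−w)·970 = w·4 + (1−w)·1543.
w·(71−4) = (1−w)·(1543−970), i.e. w·67 = (1−w)·573.
So w/(1−w) = 573/67 = 8.5522, giving w = 573/(67+573) = 0.895.

w = 0.895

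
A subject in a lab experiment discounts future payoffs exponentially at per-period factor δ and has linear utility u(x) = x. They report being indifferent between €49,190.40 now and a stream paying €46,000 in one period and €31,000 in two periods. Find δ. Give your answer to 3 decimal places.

The stream is worth 46000δ + 31000δ² today, so 46000δ + 31000δ² = 49190.40.
So 31000δ² + 46000δ − 49190.40 = 0.
δ = (−46000 + √(46000² + 4·31000·49190.40)) / (2·31000) = (−46000 + √8215609600.00) / 62000 ≈ 0.720.

δ ≈ 0.720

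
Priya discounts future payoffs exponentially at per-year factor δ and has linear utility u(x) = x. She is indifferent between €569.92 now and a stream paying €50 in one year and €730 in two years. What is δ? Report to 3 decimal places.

The stream is worth 50δ + 730δ² today, so 50δ + 730δ² = 569.92.
That is, 730δ² + 50δ − 569.92 = 0, a quadratic in δ.
The positive root is δ = [−50 + √(50² + 4·730·569.92)] / (2·730) = (−50 + 1290.994)/1460 ≈ 0.850.

δ ≈ 0.850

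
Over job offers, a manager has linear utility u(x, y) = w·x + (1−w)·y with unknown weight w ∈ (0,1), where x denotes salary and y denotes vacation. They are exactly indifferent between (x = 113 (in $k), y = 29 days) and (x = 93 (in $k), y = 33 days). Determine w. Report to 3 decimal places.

w = 0.167

Equating utilities: w·113 + (1−w)·29 = w·93 + (1−w)·33.
Rearranging, 20·w − 4·(1−w) = 0.
So w/(1−w) = 4/20 = 0.2000, giving w = 4/(20+4) = 0.167.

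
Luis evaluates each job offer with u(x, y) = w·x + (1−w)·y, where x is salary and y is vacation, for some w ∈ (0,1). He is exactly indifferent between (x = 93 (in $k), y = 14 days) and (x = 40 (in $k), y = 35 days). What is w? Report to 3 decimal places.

Indifference: w·93 + (1−w)·14 = w·40 + (1−w)·35.
w·(93−40) = (1−w)·(35−14), i.e. w·53 = (1−w)·21.
Hence w = 21/(53+21) = 21/74 = 0.284.

w = 0.284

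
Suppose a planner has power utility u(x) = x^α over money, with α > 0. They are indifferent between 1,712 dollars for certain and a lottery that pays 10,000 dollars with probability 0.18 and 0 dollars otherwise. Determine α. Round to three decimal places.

α ≈ 0.972

EU(lottery) = 0.18·10000^α + 0.82·0 = 0.18·10000^α.
Equating: 1712^α = 0.18·10000^α, i.e. 0.1712^α = 0.18.
Taking logs: α·ln(1712/10000) = ln(0.18), so α = -1.714798 / -1.764923 ≈ 0.972.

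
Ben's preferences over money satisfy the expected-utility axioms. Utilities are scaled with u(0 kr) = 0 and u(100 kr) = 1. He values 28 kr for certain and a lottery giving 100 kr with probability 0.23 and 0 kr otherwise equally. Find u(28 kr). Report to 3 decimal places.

u(28 kr) equals the lottery's expected utility: 0.23·1 + 0.77·0 = 0.23.

0.230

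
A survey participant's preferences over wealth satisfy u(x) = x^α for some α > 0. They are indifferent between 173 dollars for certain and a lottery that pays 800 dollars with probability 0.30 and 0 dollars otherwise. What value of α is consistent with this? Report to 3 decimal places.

α ≈ 0.786

Since u(0) = 0, the lottery's EU is 0.30·800^α.
Setting u(173) equal to that: 173^α = 0.30·800^α ⇒ (173/800)^α = 0.30.
Take logs: α = ln 0.30 / ln(173/800) ≈ 0.78623.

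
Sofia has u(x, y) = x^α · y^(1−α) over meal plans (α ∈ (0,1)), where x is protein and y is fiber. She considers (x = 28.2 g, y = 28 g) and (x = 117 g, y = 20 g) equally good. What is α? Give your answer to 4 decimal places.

The Cobb–Douglas utilities coincide, so 28.2^α·28^(1−α) = 117^α·20^(1−α).
Taking logs: α·ln 28.2 + (1−α)·ln 28 = α·ln 117 + (1−α)·ln 20, i.e. α·-1.4228520 = (1−α)·-0.3364722.
Thus α·(-1.7593242) = -0.3364722, so α = -0.3364722/-1.7593242 ≈ 0.1913.

α ≈ 0.1913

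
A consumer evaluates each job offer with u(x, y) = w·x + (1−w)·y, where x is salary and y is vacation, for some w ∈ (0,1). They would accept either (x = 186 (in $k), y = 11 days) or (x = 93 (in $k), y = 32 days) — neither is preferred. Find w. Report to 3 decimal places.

w = 0.184

u(186,11) = u(93,32) means w·186 + (1−w)·11 = w·93 + (1−w)·32.
Collecting terms: w·93 = (1−w)·21.
Hence w = 21/(93+21) = 21/114 = 0.184.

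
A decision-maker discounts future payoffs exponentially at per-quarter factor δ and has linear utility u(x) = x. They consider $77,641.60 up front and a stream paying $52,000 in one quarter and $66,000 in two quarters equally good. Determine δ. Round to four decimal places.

Equating present values: 77641.60 = 52000δ + 66000δ².
So 66000δ² + 52000δ − 77641.60 = 0.
δ = (−52000 + √(52000² + 4·66000·77641.60)) / (2·66000) = (−52000 + √23201382400.00) / 132000 ≈ 0.7600.

δ ≈ 0.7600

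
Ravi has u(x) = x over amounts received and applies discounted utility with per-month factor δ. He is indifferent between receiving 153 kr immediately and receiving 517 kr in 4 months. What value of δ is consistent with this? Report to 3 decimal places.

δ ≈ 0.738

The payoff in 4 months is discounted by δ^4, so u(153) = δ^4·u(517) and δ^4 = u(153)/u(517).
With u(x) = x: δ^4 = 153/517 = 0.29594.
Hence δ = (0.29594)^(1/4) = 0.73756.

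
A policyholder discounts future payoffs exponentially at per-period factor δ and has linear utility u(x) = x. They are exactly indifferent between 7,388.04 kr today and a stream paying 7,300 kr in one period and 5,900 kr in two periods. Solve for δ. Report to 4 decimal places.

Present value of the stream is 7300·δ + 5900·δ². Indifference gives 7300δ + 5900δ² = 7388.04.
So 5900δ² + 7300δ − 7388.04 = 0.
δ = (−7300 + √(7300² + 4·5900·7388.04)) / (2·5900) = (−7300 + √227647744.00) / 11800 ≈ 0.6600.

δ ≈ 0.6600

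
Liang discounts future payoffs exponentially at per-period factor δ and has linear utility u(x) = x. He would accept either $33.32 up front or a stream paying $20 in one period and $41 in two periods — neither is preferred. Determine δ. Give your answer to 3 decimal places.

Present value of the stream is 20·δ + 41·δ². Indifference gives 20δ + 41δ² = 33.32.
That is, 41δ² + 20δ − 33.32 = 0, a quadratic in δ.
δ = (−20 + √(20² + 4·41·33.32)) / (2·41) = (−20 + √5864.48) / 82 ≈ 0.690.

δ ≈ 0.690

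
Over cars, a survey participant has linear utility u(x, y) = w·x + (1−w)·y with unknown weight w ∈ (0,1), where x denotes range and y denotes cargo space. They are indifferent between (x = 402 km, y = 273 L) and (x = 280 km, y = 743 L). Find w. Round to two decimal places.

w = 0.79

Equating utilities: w·402 + (1−w)·273 = w·280 + (1−w)·743.
Rearranging, 122·w − 470·(1−w) = 0.
So w/(1−w) = 470/122 = 3.8525, giving w = 470/(122+470) = 0.79.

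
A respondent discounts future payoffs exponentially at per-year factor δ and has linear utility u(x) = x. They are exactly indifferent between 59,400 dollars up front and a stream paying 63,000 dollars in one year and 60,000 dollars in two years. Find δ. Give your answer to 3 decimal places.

δ ≈ 0.600

Equating present values: 59400 = 63000δ + 60000δ².
That is, 60000δ² + 63000δ − 59400 = 0, a quadratic in δ.
By the quadratic formula (taking the positive root), δ = (−63000 + √18225000000.00) / 120000 ≈ 0.600.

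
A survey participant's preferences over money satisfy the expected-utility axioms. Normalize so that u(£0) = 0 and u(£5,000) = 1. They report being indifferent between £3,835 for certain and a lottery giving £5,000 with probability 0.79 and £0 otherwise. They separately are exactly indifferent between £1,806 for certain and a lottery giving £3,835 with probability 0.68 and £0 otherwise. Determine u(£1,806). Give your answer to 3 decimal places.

From the first indifference, u(£3,835) = 0.79·u(£5,000) + 0.21·u(£0) = 0.79·1 + 0.21·0 = 0.79.
Chaining: u(£1,806) = 0.68·0.79 + 0.32·0.00 = 0.5372.

0.537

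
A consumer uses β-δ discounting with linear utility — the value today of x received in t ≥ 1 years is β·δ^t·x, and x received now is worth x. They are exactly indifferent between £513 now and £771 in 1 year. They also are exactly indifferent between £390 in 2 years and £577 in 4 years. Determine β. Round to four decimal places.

β ≈ 0.8093

From the later pair, β·δ^2·390 = β·δ^4·577; dividing through, δ^2 = 390/577 = 0.67591, so δ = 0.82214.
The first indifference: 513 = β·δ·771, so β = 513/(δ·771) = 513/(0.82214·771) ≈ 0.8093.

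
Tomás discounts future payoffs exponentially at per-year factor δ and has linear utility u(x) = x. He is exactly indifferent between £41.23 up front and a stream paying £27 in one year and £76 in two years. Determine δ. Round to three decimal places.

Present value of the stream is 27·δ + 76·δ². Indifference gives 27δ + 76δ² = 41.23.
So 76δ² + 27δ − 41.23 = 0.
By the quadratic formula (taking the positive root), δ = (−27 + √13262.92) / 152 ≈ 0.580.

δ ≈ 0.580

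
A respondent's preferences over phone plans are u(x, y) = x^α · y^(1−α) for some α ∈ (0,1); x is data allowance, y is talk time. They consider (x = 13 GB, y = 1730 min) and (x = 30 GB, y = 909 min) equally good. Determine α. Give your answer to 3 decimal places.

Set the two utilities equal: 13^α·1730^(1−α) = 30^α·909^(1−α).
Taking logs: α·ln 13 + (1−α)·ln 1730 = α·ln 30 + (1−α)·ln 909, i.e. α·-0.836248 = (1−α)·-0.643532.
So α/(1−α) = (-0.643532)/(-0.836248) = 0.769547, and α = 0.769547/1.769547 ≈ 0.435.

α ≈ 0.435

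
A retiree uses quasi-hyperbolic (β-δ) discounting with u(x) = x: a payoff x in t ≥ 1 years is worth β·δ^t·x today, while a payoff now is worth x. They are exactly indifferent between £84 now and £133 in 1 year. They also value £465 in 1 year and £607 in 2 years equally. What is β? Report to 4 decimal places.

Both payoffs in the second observation are in the future, so β drops out: δ^1·465 = δ^2·607 ⇒ δ = 465/607 = 0.76606.
The first indifference: 84 = β·δ·133, so β = 84/(δ·133) = 84/(0.76606·133) ≈ 0.8244.

β ≈ 0.8244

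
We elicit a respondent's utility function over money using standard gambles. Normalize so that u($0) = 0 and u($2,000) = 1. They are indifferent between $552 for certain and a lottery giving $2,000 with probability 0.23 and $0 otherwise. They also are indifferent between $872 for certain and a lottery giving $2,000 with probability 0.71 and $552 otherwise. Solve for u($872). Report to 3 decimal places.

The first gamble pins u($552): it must equal 0.23·1 + 0.77·0 = 0.23.
Then u($872) = 0.71·u($2,000) + 0.29·u($552) = 0.71·1.00 + 0.29·0.23 = 0.7767.

0.777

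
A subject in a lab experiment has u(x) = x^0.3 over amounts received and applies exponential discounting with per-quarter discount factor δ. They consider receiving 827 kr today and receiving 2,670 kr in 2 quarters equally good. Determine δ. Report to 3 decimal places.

δ ≈ 0.839

Equating discounted utilities: u(827) = δ^2·u(2670) ⇒ δ^2 = u(827)/u(2670).
Since u(x) = x^0.3, δ^2 = (827/2670)^0.3 = 0.30974^0.3 = 0.70356.
So δ = 0.70356^(1/2) ≈ 0.839.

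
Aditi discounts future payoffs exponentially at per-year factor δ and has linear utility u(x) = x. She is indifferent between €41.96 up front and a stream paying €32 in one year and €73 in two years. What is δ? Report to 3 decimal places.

δ ≈ 0.570

Present value of the stream is 32·δ + 73·δ². Indifference gives 32δ + 73δ² = 41.96.
That is, 73δ² + 32δ − 41.96 = 0, a quadratic in δ.
The positive root is δ = [−32 + √(32² + 4·73·41.96)] / (2·73) = (−32 + 115.223)/146 ≈ 0.570.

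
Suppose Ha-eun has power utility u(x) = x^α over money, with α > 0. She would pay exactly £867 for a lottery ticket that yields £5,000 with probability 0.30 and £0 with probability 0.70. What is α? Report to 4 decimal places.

α ≈ 0.6871

Since u(0) = 0, the lottery's EU is 0.30·5000^α.
Setting u(867) equal to that: 867^α = 0.30·5000^α ⇒ (867/5000)^α = 0.30.
α = ln(0.30) / ln(867/5000) = -1.2039728/-1.7521542 ≈ 0.6871.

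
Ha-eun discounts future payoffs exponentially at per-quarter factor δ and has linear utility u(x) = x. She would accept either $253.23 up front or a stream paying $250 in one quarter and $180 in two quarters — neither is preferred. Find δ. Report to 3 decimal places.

Equating present values: 253.23 = 250δ + 180δ².
That is, 180δ² + 250δ − 253.23 = 0, a quadratic in δ.
The positive root is δ = [−250 + √(250² + 4·180·253.23)] / (2·180) = (−250 + 494.799)/360 ≈ 0.680.

δ ≈ 0.680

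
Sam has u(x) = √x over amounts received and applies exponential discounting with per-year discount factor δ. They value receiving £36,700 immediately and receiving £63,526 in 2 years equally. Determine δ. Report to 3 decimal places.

Indifference means u(36700) = δ^2 · u(63526), so δ^2 = u(36700)/u(63526).
Since u(x) = √x, δ^2 = √(36700/63526) = 0.76008.
Taking the square root: δ = 0.76008^(1/2) ≈ 0.872.

δ ≈ 0.872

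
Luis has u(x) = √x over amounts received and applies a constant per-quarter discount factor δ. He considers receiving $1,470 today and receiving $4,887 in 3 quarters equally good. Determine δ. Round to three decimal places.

δ ≈ 0.819

The payoff in 3 quarters is discounted by δ^3, so u(1470) = δ^3·u(4887) and δ^3 = u(1470)/u(4887).
With u(x) = √x: δ^3 = √1470/√4887 = √(1470/4887) = 0.54845.
Hence δ = (0.54845)^(1/3) = 0.81855.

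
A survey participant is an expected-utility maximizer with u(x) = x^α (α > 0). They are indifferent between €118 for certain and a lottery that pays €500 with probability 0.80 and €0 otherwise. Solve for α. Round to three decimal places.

EU(lottery) = 0.80·500^α + 0.20·0 = 0.80·500^α.
Equating: 118^α = 0.80·500^α, i.e. 0.2360^α = 0.80.
Take logs: α = ln 0.80 / ln(118/500) ≈ 0.15454.

α ≈ 0.155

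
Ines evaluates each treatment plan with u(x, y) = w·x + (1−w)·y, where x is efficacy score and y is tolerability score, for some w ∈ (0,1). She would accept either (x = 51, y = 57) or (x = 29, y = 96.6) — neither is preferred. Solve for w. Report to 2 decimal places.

w = 0.64

u(51,57) = u(29,96.6) means w·51 + (1−w)·57 = w·29 + (1−w)·96.6.
Collecting terms: w·22 = (1−w)·39.6.
So w/(1−w) = 39.6/22 = 1.8000, giving w = 39.6/(22+39.6) = 0.64.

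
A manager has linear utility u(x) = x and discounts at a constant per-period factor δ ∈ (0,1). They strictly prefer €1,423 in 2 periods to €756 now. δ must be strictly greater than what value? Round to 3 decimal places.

Under u(x) = x this choice says 756 < δ^2·1423.
Dividing by 1423: δ^2 > 0.53127. Both sides are positive, so the square root keeps the direction.
δ > (756/1423)^(1/2) ≈ 0.729.

δ > 0.729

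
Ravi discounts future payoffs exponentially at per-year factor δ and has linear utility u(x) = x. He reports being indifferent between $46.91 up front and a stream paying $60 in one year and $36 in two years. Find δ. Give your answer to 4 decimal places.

δ ≈ 0.5800

Present value of the stream is 60·δ + 36·δ². Indifference gives 60δ + 36δ² = 46.91.
That is, 36δ² + 60δ − 46.91 = 0, a quadratic in δ.
By the quadratic formula (taking the positive root), δ = (−60 + √10355.04) / 72 ≈ 0.5800.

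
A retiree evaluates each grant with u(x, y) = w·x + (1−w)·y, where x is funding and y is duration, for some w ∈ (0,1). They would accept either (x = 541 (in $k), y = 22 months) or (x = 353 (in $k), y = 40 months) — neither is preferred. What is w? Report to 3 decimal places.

Equating utilities: w·541 + (1−w)·22 = w·353 + (1−w)·40.
w·(541−353) = (1−w)·(40−22), i.e. w·188 = (1−w)·18.
The marginal rate of substitution is 18/188, so w = 18/(188+18) = 0.087.

w = 0.087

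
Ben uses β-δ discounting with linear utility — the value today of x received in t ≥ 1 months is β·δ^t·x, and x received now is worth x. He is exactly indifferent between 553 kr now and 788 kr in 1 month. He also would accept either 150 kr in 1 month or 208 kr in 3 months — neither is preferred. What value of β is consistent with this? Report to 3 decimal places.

The second indifference involves only future payoffs, so β cancels: β·δ^1·150 = β·δ^3·208, giving δ^2 = 150/208 = 0.72115, so δ = 0.84921.
The first indifference: 553 = β·δ·788, so β = 553/(δ·788) = 553/(0.84921·788) ≈ 0.826.

β ≈ 0.826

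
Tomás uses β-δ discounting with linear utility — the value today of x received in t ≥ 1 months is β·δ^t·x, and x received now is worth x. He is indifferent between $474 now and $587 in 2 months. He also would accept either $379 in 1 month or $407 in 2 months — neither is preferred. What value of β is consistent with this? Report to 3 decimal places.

From the later pair, β·δ^1·379 = β·δ^2·407; dividing through, δ = 379/407 = 0.93120.
Substituting δ into 474 = β·δ^2·587: β = 474/(509.012) ≈ 0.931.

β ≈ 0.931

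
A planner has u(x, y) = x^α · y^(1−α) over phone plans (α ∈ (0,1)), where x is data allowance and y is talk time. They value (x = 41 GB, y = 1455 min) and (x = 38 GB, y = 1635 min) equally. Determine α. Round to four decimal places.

The Cobb–Douglas utilities coincide, so 41^α·1455^(1−α) = 38^α·1635^(1−α).
Rearrange to (41/38)^α = (1635/1455)^(1−α) and take logs: α·0.0759859 = (1−α)·0.1166369.
Thus α·(0.1926228) = 0.1166369, so α = 0.1166369/0.1926228 ≈ 0.6055.

α ≈ 0.6055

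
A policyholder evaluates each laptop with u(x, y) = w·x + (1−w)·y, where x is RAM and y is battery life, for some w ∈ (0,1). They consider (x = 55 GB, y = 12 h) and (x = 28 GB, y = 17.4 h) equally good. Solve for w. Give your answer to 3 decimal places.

u(55,12) = u(28,17.4) means w·55 + (1−w)·12 = w·28 + (1−w)·17.4.
w·(55−28) = (1−w)·(17.4−12), i.e. w·27 = (1−w)·5.4.
The marginal rate of substitution is 5.4/27, so w = 5.4/(27+5.4) = 0.167.

w = 0.167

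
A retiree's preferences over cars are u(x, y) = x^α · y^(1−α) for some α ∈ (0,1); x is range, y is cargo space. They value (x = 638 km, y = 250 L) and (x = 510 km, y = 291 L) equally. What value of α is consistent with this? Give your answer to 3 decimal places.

α ≈ 0.404

Indifference: 638^α · 250^(1−α) = 510^α · 291^(1−α).
(638/510)^α = (291/250)^(1−α); take logs: α·ln(638/510) = (1−α)·ln(291/250), i.e. α·0.223928 = (1−α)·0.151862.
Thus α·(0.375790) = 0.151862, so α = 0.151862/0.375790 ≈ 0.404.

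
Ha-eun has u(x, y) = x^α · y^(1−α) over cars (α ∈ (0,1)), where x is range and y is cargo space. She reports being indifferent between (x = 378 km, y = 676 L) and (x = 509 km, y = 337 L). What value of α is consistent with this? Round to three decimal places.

α ≈ 0.701

Set the two utilities equal: 378^α·676^(1−α) = 509^α·337^(1−α).
Rearrange to (378/509)^α = (337/676)^(1−α) and take logs: α·-0.297554 = (1−α)·-0.696110.
Thus α·(-0.993664) = -0.696110, so α = -0.696110/-0.993664 ≈ 0.701.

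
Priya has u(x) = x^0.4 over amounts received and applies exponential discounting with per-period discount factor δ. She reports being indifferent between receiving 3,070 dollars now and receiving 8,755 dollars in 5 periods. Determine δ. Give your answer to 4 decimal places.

Indifference means u(3070) = δ^5 · u(8755), so δ^5 = u(3070)/u(8755).
Since u(x) = x^0.4, δ^5 = (3070/8755)^0.4 = 0.35066^0.4 = 0.65759.
Taking the 5th root: δ = 0.65759^(1/5) ≈ 0.9196.

δ ≈ 0.9196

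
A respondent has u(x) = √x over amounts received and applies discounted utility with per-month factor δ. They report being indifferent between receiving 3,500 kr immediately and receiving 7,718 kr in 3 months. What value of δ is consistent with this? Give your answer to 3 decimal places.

δ ≈ 0.877

Equating discounted utilities: u(3500) = δ^3·u(7718) ⇒ δ^3 = u(3500)/u(7718).
Since u(x) = √x, δ^3 = √(3500/7718) = 0.67341.
Hence δ = (0.67341)^(1/3) = 0.87652.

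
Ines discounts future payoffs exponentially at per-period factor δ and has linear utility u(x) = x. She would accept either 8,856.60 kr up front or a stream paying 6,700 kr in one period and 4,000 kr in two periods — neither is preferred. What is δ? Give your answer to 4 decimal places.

δ ≈ 0.8700

Present value of the stream is 6700·δ + 4000·δ². Indifference gives 6700δ + 4000δ² = 8856.60.
So 4000δ² + 6700δ − 8856.60 = 0.
By the quadratic formula (taking the positive root), δ = (−6700 + √186595600.00) / 8000 ≈ 0.8700.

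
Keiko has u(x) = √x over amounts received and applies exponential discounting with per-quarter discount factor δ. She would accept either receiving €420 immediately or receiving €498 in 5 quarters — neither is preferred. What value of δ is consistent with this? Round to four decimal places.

Indifference means u(420) = δ^5 · u(498), so δ^5 = u(420)/u(498).
Since u(x) = √x, δ^5 = √(420/498) = 0.91835.
So δ = 0.91835^(1/5) ≈ 0.9831.

δ ≈ 0.9831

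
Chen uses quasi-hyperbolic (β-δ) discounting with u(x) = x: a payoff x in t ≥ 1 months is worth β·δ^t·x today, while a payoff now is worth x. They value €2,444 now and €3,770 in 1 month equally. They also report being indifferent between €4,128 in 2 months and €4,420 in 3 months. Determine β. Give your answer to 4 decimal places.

β ≈ 0.6941

From the later pair, β·δ^2·4128 = β·δ^3·4420; dividing through, δ = 4128/4420 = 0.93394.
The first indifference: 2444 = β·δ·3770, so β = 2444/(δ·3770) = 2444/(0.93394·3770) ≈ 0.6941.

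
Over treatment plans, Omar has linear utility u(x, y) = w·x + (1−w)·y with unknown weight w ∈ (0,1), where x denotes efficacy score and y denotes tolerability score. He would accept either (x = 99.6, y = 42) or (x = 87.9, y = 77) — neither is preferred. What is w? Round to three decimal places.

u(99.6,42) = u(87.9,77) means w·99.6 + (1−w)·42 = w·87.9 + (1−w)·77.
w·(99.6−87.9) = (1−w)·(77−42), i.e. w·11.7 = (1−w)·35.
The marginal rate of substitution is 35/11.7, so w = 35/(11.7+35) = 0.749.

w = 0.749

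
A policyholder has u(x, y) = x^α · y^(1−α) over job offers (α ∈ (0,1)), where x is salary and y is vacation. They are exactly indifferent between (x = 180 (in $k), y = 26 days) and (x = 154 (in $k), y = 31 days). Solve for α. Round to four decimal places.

α ≈ 0.5300

The Cobb–Douglas utilities coincide, so 180^α·26^(1−α) = 154^α·31^(1−α).
(180/154)^α = (31/26)^(1−α); take logs: α·ln(180/154) = (1−α)·ln(31/26), i.e. α·0.1560042 = (1−α)·0.1758907.
With A = 0.1560042 and B = 0.1758907: α·A = (1−α)·B, so α = B/(A+B) = 0.1758907/0.3318949 ≈ 0.5300.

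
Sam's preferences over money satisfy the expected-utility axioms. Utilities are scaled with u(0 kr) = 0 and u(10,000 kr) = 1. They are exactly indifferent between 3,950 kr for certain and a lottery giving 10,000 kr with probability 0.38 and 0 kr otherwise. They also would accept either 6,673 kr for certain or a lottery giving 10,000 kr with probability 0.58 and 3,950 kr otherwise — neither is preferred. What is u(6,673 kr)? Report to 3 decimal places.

First, u(3,950 kr) = 0.38·u(10,000 kr) + 0.62·u(0 kr) = 0.38.
The second indifference gives u(6,673 kr) = 0.58·u(10,000 kr) + 0.42·u(3,950 kr) = 0.58·1.00 + 0.42·0.38 = 0.7396.

0.740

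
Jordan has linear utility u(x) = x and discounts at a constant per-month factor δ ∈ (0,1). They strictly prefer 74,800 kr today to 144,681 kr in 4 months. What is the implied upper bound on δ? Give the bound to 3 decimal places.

δ < 0.848

Comparing present values: 74800 > δ^4·144681.
Hence δ^4 < 74800/144681 = 0.51700, and x ↦ x^(1/4) is increasing on (0,∞).
δ < (74800/144681)^(1/4) ≈ 0.848.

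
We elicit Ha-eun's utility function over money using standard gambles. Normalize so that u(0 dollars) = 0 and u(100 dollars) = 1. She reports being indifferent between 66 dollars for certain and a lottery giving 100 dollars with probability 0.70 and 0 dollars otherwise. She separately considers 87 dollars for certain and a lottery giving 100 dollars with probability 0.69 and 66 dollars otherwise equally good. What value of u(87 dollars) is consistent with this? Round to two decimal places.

0.91

The first gamble pins u(66 dollars): it must equal 0.70·1 + 0.30·0 = 0.70.
Chaining: u(87 dollars) = 0.69·1.00 + 0.31·0.70 = 0.9070.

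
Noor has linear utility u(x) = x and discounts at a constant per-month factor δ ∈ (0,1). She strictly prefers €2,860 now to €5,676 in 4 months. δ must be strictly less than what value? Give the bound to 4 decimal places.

Under u(x) = x this choice says 2860 > δ^4·5676.
So δ^4 < 2860/5676 = 0.50388; taking the 4th root of both positive sides preserves the inequality.
δ < (2860/5676)^(1/4) ≈ 0.8425.

δ < 0.8425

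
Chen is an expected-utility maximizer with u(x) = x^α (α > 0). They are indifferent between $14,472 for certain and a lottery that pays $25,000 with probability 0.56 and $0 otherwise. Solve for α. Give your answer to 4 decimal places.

α ≈ 1.0607

The lottery's expected utility is 0.56·u(25000) + 0.44·u(0) = 0.56·25000^α (since u(0) = 0 for α > 0).
Setting u(14472) equal to that: 14472^α = 0.56·25000^α ⇒ (14472/25000)^α = 0.56.
Taking logs: α·ln(14472/25000) = ln(0.56), so α = -0.5798185 / -0.5466601 ≈ 1.0607.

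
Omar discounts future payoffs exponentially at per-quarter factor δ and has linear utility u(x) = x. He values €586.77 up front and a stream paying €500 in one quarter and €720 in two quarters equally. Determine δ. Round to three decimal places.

The stream is worth 500δ + 720δ² today, so 500δ + 720δ² = 586.77.
So 720δ² + 500δ − 586.77 = 0.
δ = (−500 + √(500² + 4·720·586.77)) / (2·720) = (−500 + √1939897.60) / 1440 ≈ 0.620.

δ ≈ 0.620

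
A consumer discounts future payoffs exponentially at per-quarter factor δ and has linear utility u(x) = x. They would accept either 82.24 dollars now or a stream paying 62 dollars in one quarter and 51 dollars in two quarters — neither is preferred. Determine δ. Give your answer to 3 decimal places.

The stream is worth 62δ + 51δ² today, so 62δ + 51δ² = 82.24.
Rearranged: 51δ² + 62δ − 82.24 = 0.
δ = (−62 + √(62² + 4·51·82.24)) / (2·51) = (−62 + √20620.96) / 102 ≈ 0.800.

δ ≈ 0.800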